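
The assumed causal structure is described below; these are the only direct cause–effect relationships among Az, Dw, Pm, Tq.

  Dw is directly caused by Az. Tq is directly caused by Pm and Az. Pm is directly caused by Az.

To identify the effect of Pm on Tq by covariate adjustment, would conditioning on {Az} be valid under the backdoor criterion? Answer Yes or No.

Backdoor paths from Pm to Tq (paths whose first edge points into Pm):
  P1: Pm <- Az -> Tq
Condition 1 (no descendant of Pm in the set): holds — descendants of Pm are {Tq}; none are in {Az}.
Condition 2 (every backdoor path blocked by {Az}):
  P1: blocked at fork node Az ∈ conditioning set.
{Az} satisfies the backdoor criterion.

Yes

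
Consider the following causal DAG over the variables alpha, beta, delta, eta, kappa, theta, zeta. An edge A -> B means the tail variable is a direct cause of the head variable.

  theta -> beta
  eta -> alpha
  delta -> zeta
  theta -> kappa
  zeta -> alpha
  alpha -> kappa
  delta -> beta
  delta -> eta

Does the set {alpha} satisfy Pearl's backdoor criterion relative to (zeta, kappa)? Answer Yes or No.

No

Backdoor paths from zeta to kappa (paths whose first edge points into zeta):
  P1: zeta <- delta -> eta -> alpha -> kappa
  P2: zeta <- delta -> beta <- theta -> kappa
Condition 1 (no descendant of zeta in the set): FAILS — alpha is a descendant of zeta.
Condition 2 (every backdoor path blocked by {alpha}):
  P1: blocked at chain node alpha ∈ conditioning set.
  P2: blocked at collider beta (neither it nor any descendant is in the conditioning set).
{alpha} does not satisfy the backdoor criterion.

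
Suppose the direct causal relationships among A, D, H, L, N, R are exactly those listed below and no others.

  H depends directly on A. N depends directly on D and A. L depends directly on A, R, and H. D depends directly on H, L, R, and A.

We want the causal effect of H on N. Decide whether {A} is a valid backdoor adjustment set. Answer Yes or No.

Yes

Backdoor paths from H to N (paths whose first edge points into H):
  P1: H <- A -> L <- R -> D -> N
  P2: H <- A -> L -> D -> N
  P3: H <- A -> D -> N
  P4: H <- A -> N
Condition 1 (no descendant of H in the set): holds — descendants of H are {D, L, N}; none are in {A}.
Condition 2 (every backdoor path blocked by {A}):
  P1: blocked at fork node A ∈ conditioning set.
  P2: blocked at fork node A ∈ conditioning set.
  P3: blocked at fork node A ∈ conditioning set.
  P4: blocked at fork node A ∈ conditioning set.
{A} satisfies the backdoor criterion.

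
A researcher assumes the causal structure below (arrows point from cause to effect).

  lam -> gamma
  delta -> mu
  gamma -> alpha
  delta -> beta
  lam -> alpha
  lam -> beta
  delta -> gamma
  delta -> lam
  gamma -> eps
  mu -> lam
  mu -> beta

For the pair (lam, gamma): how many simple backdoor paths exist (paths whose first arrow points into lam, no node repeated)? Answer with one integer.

A backdoor path from lam to gamma is any simple undirected path whose first edge points into lam (i.e. leaves lam via a parent).
Parents of lam: {delta, mu}.
Enumerating:
  P1: lam <- delta -> gamma
  P2: lam <- mu <- delta -> gamma
  P3: lam <- mu -> beta <- delta -> gamma
That exhausts the simple backdoor paths. Count: 3.

3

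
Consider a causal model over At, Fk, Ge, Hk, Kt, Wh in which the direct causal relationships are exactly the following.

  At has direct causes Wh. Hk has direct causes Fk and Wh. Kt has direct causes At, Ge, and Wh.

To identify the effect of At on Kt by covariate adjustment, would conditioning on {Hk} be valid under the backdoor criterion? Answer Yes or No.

No

Backdoor paths from At to Kt (paths whose first edge points into At):
  P1: At <- Wh -> Kt
Condition 1 (no descendant of At in the set): holds — descendants of At are {Kt}; none are in {Hk}.
Condition 2 (every backdoor path blocked by {Hk}):
  P1: open — no interior node is in the conditioning set.
{Hk} does not satisfy the backdoor criterion.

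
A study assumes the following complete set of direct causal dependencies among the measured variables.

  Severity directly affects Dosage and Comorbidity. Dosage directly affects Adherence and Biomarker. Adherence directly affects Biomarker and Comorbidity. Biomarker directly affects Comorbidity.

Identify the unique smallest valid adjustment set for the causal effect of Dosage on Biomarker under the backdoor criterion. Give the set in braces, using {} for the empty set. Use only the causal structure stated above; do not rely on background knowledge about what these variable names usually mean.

{}

Variables eligible for adjustment (non-descendants of Dosage, excluding Dosage and Biomarker): {Severity}.
Backdoor paths from Dosage to Biomarker:
  P1: Dosage <- Severity -> Comorbidity <- Adherence -> Biomarker
  P2: Dosage <- Severity -> Comorbidity <- Biomarker
Each backdoor path contains an unconditioned collider, so every path is already blocked with the empty conditioning set:
  P1: blocked at collider Comorbidity (neither it nor any descendant is in the conditioning set).
  P2: blocked at collider Comorbidity (neither it nor any descendant is in the conditioning set).
The empty set is therefore the unique smallest valid set.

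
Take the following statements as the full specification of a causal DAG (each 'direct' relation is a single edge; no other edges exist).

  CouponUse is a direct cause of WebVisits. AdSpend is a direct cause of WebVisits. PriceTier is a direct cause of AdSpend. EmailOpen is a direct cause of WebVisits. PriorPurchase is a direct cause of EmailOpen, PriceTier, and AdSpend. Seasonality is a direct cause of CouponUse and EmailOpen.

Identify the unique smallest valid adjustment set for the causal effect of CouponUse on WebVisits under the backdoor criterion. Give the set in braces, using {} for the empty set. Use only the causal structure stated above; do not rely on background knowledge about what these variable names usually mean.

Variables eligible for adjustment (non-descendants of CouponUse, excluding CouponUse and WebVisits): {AdSpend, EmailOpen, PriceTier, PriorPurchase, Seasonality}.
Backdoor paths from CouponUse to WebVisits:
  P1: CouponUse <- Seasonality -> EmailOpen <- PriorPurchase -> PriceTier -> AdSpend -> WebVisits
  P2: CouponUse <- Seasonality -> EmailOpen <- PriorPurchase -> AdSpend -> WebVisits
  P3: CouponUse <- Seasonality -> EmailOpen -> WebVisits
The empty set is not sufficient: P3 (CouponUse <- Seasonality -> EmailOpen -> WebVisits) has no collider blocking it and no conditioned non-collider, so it is open.
Try {Seasonality}:
  P1: blocked at fork node Seasonality ∈ conditioning set.
  P2: blocked at fork node Seasonality ∈ conditioning set.
  P3: blocked at fork node Seasonality ∈ conditioning set.
{Seasonality} contains no descendant of CouponUse and blocks every backdoor path.
No other singleton works — e.g. {PriorPurchase} leaves P3 open — so {Seasonality} is the unique smallest valid adjustment set.

{Seasonality}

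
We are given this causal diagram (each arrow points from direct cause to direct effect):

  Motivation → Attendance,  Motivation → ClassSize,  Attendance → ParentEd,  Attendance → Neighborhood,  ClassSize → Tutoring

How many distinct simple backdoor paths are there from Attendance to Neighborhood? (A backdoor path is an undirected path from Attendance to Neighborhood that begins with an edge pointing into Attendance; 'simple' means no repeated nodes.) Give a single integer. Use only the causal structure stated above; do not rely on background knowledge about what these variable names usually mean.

A backdoor path from Attendance to Neighborhood is any simple undirected path whose first edge points into Attendance (i.e. leaves Attendance via a parent).
Parents of Attendance: {Motivation}.
No simple path from any parent of Attendance reaches Neighborhood without revisiting Attendance, so there are no backdoor paths.

0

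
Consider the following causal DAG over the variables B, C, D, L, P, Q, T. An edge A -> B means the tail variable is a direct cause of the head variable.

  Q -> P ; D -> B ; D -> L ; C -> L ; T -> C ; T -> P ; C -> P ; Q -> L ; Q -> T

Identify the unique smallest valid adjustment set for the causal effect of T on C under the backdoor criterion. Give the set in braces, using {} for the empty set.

Variables eligible for adjustment (non-descendants of T, excluding T and C): {B, D, Q}.
Backdoor paths from T to C:
  P1: T <- Q -> L <- C
  P2: T <- Q -> P <- C
Each backdoor path contains an unconditioned collider, so every path is already blocked with the empty conditioning set:
  P1: blocked at collider L (neither it nor any descendant is in the conditioning set).
  P2: blocked at collider P (neither it nor any descendant is in the conditioning set).
The empty set is therefore the unique smallest valid set.

{}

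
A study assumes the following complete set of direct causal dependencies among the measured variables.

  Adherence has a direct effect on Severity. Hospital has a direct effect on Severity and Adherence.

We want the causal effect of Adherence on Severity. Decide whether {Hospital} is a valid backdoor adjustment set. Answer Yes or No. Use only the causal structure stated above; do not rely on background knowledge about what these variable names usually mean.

Backdoor paths from Adherence to Severity (paths whose first edge points into Adherence):
  P1: Adherence <- Hospital -> Severity
Condition 1 (no descendant of Adherence in the set): holds — descendants of Adherence are {Severity}; none are in {Hospital}.
Condition 2 (every backdoor path blocked by {Hospital}):
  P1: blocked at fork node Hospital ∈ conditioning set.
{Hospital} satisfies the backdoor criterion.

Yes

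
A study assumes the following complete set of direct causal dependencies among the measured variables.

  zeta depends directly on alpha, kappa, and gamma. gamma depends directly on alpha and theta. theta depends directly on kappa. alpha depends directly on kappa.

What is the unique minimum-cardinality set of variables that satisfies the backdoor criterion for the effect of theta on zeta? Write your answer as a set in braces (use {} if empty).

Variables eligible for adjustment (non-descendants of theta, excluding theta and zeta): {alpha, kappa}.
Backdoor paths from theta to zeta:
  P1: theta <- kappa -> alpha -> gamma -> zeta
  P2: theta <- kappa -> alpha -> zeta
  P3: theta <- kappa -> zeta
The empty set is not sufficient: P1 (theta <- kappa -> alpha -> gamma -> zeta) has no collider blocking it and no conditioned non-collider, so it is open.
Try {kappa}:
  P1: blocked at fork node kappa ∈ conditioning set.
  P2: blocked at fork node kappa ∈ conditioning set.
  P3: blocked at fork node kappa ∈ conditioning set.
{kappa} contains no descendant of theta and blocks every backdoor path.
No other singleton works — e.g. {alpha} leaves P3 open — so {kappa} is the unique smallest valid adjustment set.

{kappa}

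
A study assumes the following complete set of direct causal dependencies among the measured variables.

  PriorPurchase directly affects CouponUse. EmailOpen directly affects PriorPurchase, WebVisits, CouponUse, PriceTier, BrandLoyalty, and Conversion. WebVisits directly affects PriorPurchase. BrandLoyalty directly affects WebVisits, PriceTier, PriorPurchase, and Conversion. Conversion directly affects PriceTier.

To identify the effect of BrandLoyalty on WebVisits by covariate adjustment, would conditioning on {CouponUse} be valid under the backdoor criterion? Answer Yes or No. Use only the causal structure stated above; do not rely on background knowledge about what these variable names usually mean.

No

Backdoor paths from BrandLoyalty to WebVisits (paths whose first edge points into BrandLoyalty):
  P1: BrandLoyalty <- EmailOpen -> WebVisits
  P2: BrandLoyalty <- EmailOpen -> PriorPurchase <- WebVisits
  P3: BrandLoyalty <- EmailOpen -> CouponUse <- PriorPurchase <- WebVisits
Condition 1 (no descendant of BrandLoyalty in the set): FAILS — CouponUse is a descendant of BrandLoyalty.
Condition 2 (every backdoor path blocked by {CouponUse}):
  P1: open — no interior node is in the conditioning set.
  P2: open — collider(s) PriorPurchase are conditioned on (or have a conditioned descendant) and no non-collider on the path is in the set.
  P3: open — collider(s) CouponUse are conditioned on (or have a conditioned descendant) and no non-collider on the path is in the set.
{CouponUse} does not satisfy the backdoor criterion.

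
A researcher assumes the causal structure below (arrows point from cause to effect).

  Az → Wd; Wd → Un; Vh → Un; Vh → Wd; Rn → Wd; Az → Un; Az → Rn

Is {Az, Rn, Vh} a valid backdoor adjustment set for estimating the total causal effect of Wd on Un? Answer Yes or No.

Yes

Backdoor paths from Wd to Un (paths whose first edge points into Wd):
  P1: Wd <- Az -> Un
  P2: Wd <- Rn <- Az -> Un
  P3: Wd <- Vh -> Un
Condition 1 (no descendant of Wd in the set): holds — descendants of Wd are {Un}; none are in {Az, Rn, Vh}.
Condition 2 (every backdoor path blocked by {Az, Rn, Vh}):
  P1: blocked at fork node Az ∈ conditioning set.
  P2: blocked at chain node Rn ∈ conditioning set.
  P3: blocked at fork node Vh ∈ conditioning set.
{Az, Rn, Vh} satisfies the backdoor criterion.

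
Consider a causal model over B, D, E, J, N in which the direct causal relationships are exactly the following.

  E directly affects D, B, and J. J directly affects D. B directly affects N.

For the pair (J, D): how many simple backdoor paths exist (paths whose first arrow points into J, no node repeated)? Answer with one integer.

A backdoor path from J to D is any simple undirected path whose first edge points into J (i.e. leaves J via a parent).
Parents of J: {E}.
Enumerating:
  P1: J <- E -> D
That exhausts the simple backdoor paths. Count: 1.

1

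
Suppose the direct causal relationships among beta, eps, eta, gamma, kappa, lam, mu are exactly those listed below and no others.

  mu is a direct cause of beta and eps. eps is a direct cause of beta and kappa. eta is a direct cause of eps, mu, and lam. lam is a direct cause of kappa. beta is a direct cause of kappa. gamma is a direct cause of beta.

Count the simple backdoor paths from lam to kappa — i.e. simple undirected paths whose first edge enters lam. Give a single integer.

A backdoor path from lam to kappa is any simple undirected path whose first edge points into lam (i.e. leaves lam via a parent).
Parents of lam: {eta}.
Enumerating:
  P1: lam <- eta -> mu -> eps -> beta -> kappa
  P2: lam <- eta -> mu -> eps -> kappa
  P3: lam <- eta -> mu -> beta <- eps -> kappa
  P4: lam <- eta -> mu -> beta -> kappa
  P5: lam <- eta -> eps <- mu -> beta -> kappa
  P6: lam <- eta -> eps -> beta -> kappa
  P7: lam <- eta -> eps -> kappa
That exhausts the simple backdoor paths. Count: 7.

7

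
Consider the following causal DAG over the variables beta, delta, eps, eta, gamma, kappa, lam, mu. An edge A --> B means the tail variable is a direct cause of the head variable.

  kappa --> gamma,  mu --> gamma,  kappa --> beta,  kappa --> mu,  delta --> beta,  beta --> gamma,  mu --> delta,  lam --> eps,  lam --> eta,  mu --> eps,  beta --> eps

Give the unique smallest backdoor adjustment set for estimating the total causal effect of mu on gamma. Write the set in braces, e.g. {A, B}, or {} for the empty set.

Variables eligible for adjustment (non-descendants of mu, excluding mu and gamma): {eta, kappa, lam}.
Backdoor paths from mu to gamma:
  P1: mu <- kappa -> beta -> gamma
  P2: mu <- kappa -> gamma
The empty set is not sufficient: P1 (mu <- kappa -> beta -> gamma) has no collider blocking it and no conditioned non-collider, so it is open.
Try {kappa}:
  P1: blocked at fork node kappa ∈ conditioning set.
  P2: blocked at fork node kappa ∈ conditioning set.
{kappa} contains no descendant of mu and blocks every backdoor path.
No other singleton works — e.g. {lam} leaves P1 open — so {kappa} is the unique smallest valid adjustment set.

{kappa}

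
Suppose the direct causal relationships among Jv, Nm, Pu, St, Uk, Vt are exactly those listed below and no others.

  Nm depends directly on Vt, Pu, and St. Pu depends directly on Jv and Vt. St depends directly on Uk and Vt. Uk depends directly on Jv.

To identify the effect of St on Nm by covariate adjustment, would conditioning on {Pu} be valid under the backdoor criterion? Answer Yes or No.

Backdoor paths from St to Nm (paths whose first edge points into St):
  P1: St <- Uk <- Jv -> Pu <- Vt -> Nm
  P2: St <- Uk <- Jv -> Pu -> Nm
  P3: St <- Vt -> Pu -> Nm
  P4: St <- Vt -> Nm
Condition 1 (no descendant of St in the set): holds — descendants of St are {Nm}; none are in {Pu}.
Condition 2 (every backdoor path blocked by {Pu}):
  P1: open — collider(s) Pu are conditioned on (or have a conditioned descendant) and no non-collider on the path is in the set.
  P2: blocked at chain node Pu ∈ conditioning set.
  P3: blocked at chain node Pu ∈ conditioning set.
  P4: open — no interior node is in the conditioning set.
{Pu} does not satisfy the backdoor criterion.

No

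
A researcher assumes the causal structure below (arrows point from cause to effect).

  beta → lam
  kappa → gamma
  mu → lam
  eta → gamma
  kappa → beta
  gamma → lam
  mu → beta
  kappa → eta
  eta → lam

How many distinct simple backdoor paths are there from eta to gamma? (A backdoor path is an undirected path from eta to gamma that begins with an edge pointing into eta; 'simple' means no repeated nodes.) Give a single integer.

A backdoor path from eta to gamma is any simple undirected path whose first edge points into eta (i.e. leaves eta via a parent).
Parents of eta: {kappa}.
Enumerating:
  P1: eta <- kappa -> beta <- mu -> lam <- gamma
  P2: eta <- kappa -> beta -> lam <- gamma
  P3: eta <- kappa -> gamma
That exhausts the simple backdoor paths. Count: 3.

3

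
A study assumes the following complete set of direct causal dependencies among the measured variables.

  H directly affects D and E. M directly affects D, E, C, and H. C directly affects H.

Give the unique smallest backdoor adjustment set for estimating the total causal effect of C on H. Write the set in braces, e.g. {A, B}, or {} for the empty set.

{M}

Variables eligible for adjustment (non-descendants of C, excluding C and H): {M}.
Backdoor paths from C to H:
  P1: C <- M -> H
  P2: C <- M -> E <- H
  P3: C <- M -> D <- H
The empty set is not sufficient: P1 (C <- M -> H) has no collider blocking it and no conditioned non-collider, so it is open.
Try {M}:
  P1: blocked at fork node M ∈ conditioning set.
  P2: blocked at fork node M ∈ conditioning set.
  P3: blocked at fork node M ∈ conditioning set.
{M} contains no descendant of C and blocks every backdoor path.
{M} is the unique smallest valid adjustment set.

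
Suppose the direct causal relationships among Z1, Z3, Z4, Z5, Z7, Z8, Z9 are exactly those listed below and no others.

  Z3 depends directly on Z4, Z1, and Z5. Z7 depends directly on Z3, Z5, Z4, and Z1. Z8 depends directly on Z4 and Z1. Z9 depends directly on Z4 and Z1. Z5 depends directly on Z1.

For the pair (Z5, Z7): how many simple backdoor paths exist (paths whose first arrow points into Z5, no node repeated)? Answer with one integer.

A backdoor path from Z5 to Z7 is any simple undirected path whose first edge points into Z5 (i.e. leaves Z5 via a parent).
Parents of Z5: {Z1}.
Enumerating:
  P1: Z5 <- Z1 -> Z9 <- Z4 -> Z3 -> Z7
  P2: Z5 <- Z1 -> Z9 <- Z4 -> Z7
  P3: Z5 <- Z1 -> Z3 <- Z4 -> Z7
  P4: Z5 <- Z1 -> Z3 -> Z7
  P5: Z5 <- Z1 -> Z7
  P6: Z5 <- Z1 -> Z8 <- Z4 -> Z3 -> Z7
  P7: Z5 <- Z1 -> Z8 <- Z4 -> Z7
That exhausts the simple backdoor paths. Count: 7.

7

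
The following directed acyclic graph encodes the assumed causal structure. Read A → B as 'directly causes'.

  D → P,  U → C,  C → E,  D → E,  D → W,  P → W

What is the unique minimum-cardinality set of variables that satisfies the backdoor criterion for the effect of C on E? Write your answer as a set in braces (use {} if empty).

{}

Variables eligible for adjustment (non-descendants of C, excluding C and E): {D, P, U, W}.
Backdoor paths from C to E:
  (none)
With no backdoor paths the empty set already satisfies the criterion, and it is trivially minimal.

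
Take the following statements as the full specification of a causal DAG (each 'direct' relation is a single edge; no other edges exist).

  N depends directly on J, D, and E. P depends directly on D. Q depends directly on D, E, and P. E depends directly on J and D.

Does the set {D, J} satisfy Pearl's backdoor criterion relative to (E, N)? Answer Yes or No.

Yes

Backdoor paths from E to N (paths whose first edge points into E):
  P1: E <- D -> N
  P2: E <- J -> N
Condition 1 (no descendant of E in the set): holds — descendants of E are {N, Q}; none are in {D, J}.
Condition 2 (every backdoor path blocked by {D, J}):
  P1: blocked at fork node D ∈ conditioning set.
  P2: blocked at fork node J ∈ conditioning set.
{D, J} satisfies the backdoor criterion.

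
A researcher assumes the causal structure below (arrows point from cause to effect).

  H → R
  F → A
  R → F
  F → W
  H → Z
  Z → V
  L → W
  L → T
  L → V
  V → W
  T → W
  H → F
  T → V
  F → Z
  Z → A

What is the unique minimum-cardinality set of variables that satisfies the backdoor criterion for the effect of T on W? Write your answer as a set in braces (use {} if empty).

{L}

Variables eligible for adjustment (non-descendants of T, excluding T and W): {A, F, H, L, R, Z}.
Backdoor paths from T to W:
  P1: T <- L -> V <- Z <- H -> R -> F -> W
  P2: T <- L -> V <- Z <- H -> F -> W
  P3: T <- L -> V <- Z <- F -> W
  P4: T <- L -> V <- Z -> A <- F -> W
  P5: T <- L -> V -> W
  P6: T <- L -> W
The empty set is not sufficient: P5 (T <- L -> V -> W) has no collider blocking it and no conditioned non-collider, so it is open.
Try {L}:
  P1: blocked at fork node L ∈ conditioning set.
  P2: blocked at fork node L ∈ conditioning set.
  P3: blocked at fork node L ∈ conditioning set.
  P4: blocked at fork node L ∈ conditioning set.
  P5: blocked at fork node L ∈ conditioning set.
  P6: blocked at fork node L ∈ conditioning set.
{L} contains no descendant of T and blocks every backdoor path.
No other singleton works — e.g. {H} leaves P5 open — so {L} is the unique smallest valid adjustment set.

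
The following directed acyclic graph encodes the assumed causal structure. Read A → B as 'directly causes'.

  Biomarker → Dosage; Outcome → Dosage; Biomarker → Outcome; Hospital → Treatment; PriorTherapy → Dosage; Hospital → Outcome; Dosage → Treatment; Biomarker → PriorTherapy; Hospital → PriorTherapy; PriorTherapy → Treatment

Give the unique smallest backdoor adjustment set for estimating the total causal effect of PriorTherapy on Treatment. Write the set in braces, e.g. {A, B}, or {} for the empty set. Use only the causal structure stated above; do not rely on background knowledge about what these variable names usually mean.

{Biomarker, Hospital}

Variables eligible for adjustment (non-descendants of PriorTherapy, excluding PriorTherapy and Treatment): {Biomarker, Hospital, Outcome}.
Backdoor paths from PriorTherapy to Treatment:
  P1: PriorTherapy <- Biomarker -> Outcome <- Hospital -> Treatment
  P2: PriorTherapy <- Biomarker -> Outcome -> Dosage -> Treatment
  P3: PriorTherapy <- Biomarker -> Dosage <- Outcome <- Hospital -> Treatment
  P4: PriorTherapy <- Biomarker -> Dosage -> Treatment
  P5: PriorTherapy <- Hospital -> Outcome <- Biomarker -> Dosage -> Treatment
  P6: PriorTherapy <- Hospital -> Outcome -> Dosage -> Treatment
  P7: PriorTherapy <- Hospital -> Treatment
The empty set is not sufficient: P2 (PriorTherapy <- Biomarker -> Outcome -> Dosage -> Treatment) has no collider blocking it and no conditioned non-collider, so it is open.
Try {Biomarker, Hospital}:
  P1: blocked at fork node Biomarker ∈ conditioning set.
  P2: blocked at fork node Biomarker ∈ conditioning set.
  P3: blocked at fork node Biomarker ∈ conditioning set.
  P4: blocked at fork node Biomarker ∈ conditioning set.
  P5: blocked at fork node Hospital ∈ conditioning set.
  P6: blocked at fork node Hospital ∈ conditioning set.
  P7: blocked at fork node Hospital ∈ conditioning set.
{Biomarker, Hospital} contains no descendant of PriorTherapy and blocks every backdoor path.
Every element of {Biomarker, Hospital} is needed (dropping Biomarker leaves P2 open; dropping Hospital leaves P6 open), so no proper subset is valid.
Among all size-2 subsets of the eligible variables, only {Biomarker, Hospital} blocks every backdoor path, so it is the unique smallest valid adjustment set.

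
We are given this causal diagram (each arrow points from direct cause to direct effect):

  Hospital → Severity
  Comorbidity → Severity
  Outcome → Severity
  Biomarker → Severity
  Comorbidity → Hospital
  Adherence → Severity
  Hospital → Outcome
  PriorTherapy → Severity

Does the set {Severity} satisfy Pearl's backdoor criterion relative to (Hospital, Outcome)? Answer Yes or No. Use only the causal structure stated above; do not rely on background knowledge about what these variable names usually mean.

Backdoor paths from Hospital to Outcome (paths whose first edge points into Hospital):
  P1: Hospital <- Comorbidity -> Severity <- Outcome
Condition 1 (no descendant of Hospital in the set): FAILS — Severity is a descendant of Hospital.
Condition 2 (every backdoor path blocked by {Severity}):
  P1: open — collider(s) Severity are conditioned on (or have a conditioned descendant) and no non-collider on the path is in the set.
{Severity} does not satisfy the backdoor criterion.

No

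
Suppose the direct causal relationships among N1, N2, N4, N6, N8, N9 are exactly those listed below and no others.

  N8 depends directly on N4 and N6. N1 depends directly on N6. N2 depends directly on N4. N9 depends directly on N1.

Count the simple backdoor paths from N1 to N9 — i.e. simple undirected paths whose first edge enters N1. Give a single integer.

0

A backdoor path from N1 to N9 is any simple undirected path whose first edge points into N1 (i.e. leaves N1 via a parent).
Parents of N1: {N6}.
No simple path from any parent of N1 reaches N9 without revisiting N1, so there are no backdoor paths.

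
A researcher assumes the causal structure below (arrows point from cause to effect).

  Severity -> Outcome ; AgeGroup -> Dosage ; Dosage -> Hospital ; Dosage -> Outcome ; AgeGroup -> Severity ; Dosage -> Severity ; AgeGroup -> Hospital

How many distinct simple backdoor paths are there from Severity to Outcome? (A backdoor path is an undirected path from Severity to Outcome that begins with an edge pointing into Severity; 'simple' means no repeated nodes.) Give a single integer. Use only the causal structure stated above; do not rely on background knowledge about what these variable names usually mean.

3

A backdoor path from Severity to Outcome is any simple undirected path whose first edge points into Severity (i.e. leaves Severity via a parent).
Parents of Severity: {AgeGroup, Dosage}.
Enumerating:
  P1: Severity <- AgeGroup -> Dosage -> Outcome
  P2: Severity <- AgeGroup -> Hospital <- Dosage -> Outcome
  P3: Severity <- Dosage -> Outcome
That exhausts the simple backdoor paths. Count: 3.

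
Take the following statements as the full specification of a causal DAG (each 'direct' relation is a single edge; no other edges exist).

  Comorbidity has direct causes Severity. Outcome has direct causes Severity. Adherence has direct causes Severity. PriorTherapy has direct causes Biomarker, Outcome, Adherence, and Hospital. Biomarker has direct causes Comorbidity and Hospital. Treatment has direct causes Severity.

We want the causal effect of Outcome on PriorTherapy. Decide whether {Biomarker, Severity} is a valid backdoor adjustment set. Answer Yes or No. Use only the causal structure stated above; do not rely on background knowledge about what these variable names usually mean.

Yes

Backdoor paths from Outcome to PriorTherapy (paths whose first edge points into Outcome):
  P1: Outcome <- Severity -> Adherence -> PriorTherapy
  P2: Outcome <- Severity -> Comorbidity -> Biomarker <- Hospital -> PriorTherapy
  P3: Outcome <- Severity -> Comorbidity -> Biomarker -> PriorTherapy
Condition 1 (no descendant of Outcome in the set): holds — descendants of Outcome are {PriorTherapy}; none are in {Biomarker, Severity}.
Condition 2 (every backdoor path blocked by {Biomarker, Severity}):
  P1: blocked at fork node Severity ∈ conditioning set.
  P2: blocked at fork node Severity ∈ conditioning set.
  P3: blocked at fork node Severity ∈ conditioning set.
{Biomarker, Severity} satisfies the backdoor criterion.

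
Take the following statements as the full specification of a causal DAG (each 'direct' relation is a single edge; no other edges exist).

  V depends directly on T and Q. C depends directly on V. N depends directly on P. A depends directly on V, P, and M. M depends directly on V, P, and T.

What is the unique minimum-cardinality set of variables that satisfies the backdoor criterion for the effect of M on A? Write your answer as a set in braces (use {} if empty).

{P, V}

Variables eligible for adjustment (non-descendants of M, excluding M and A): {C, N, P, Q, T, V}.
Backdoor paths from M to A:
  P1: M <- T -> V -> A
  P2: M <- P -> A
  P3: M <- V -> A
The empty set is not sufficient: P1 (M <- T -> V -> A) has no collider blocking it and no conditioned non-collider, so it is open.
Try {P, V}:
  P1: blocked at chain node V ∈ conditioning set.
  P2: blocked at fork node P ∈ conditioning set.
  P3: blocked at fork node V ∈ conditioning set.
{P, V} contains no descendant of M and blocks every backdoor path.
Every element of {P, V} is needed (dropping P leaves P2 open; dropping V leaves P1 open), so no proper subset is valid.
Among all size-2 subsets of the eligible variables, only {P, V} blocks every backdoor path, so it is the unique smallest valid adjustment set.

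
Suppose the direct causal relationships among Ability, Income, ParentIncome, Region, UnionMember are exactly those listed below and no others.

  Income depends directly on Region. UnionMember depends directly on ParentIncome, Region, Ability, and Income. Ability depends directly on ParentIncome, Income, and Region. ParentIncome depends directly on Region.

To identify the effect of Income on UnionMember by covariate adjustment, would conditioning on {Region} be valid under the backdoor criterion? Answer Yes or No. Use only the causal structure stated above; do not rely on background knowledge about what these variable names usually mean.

Yes

Backdoor paths from Income to UnionMember (paths whose first edge points into Income):
  P1: Income <- Region -> ParentIncome -> Ability -> UnionMember
  P2: Income <- Region -> ParentIncome -> UnionMember
  P3: Income <- Region -> Ability <- ParentIncome -> UnionMember
  P4: Income <- Region -> Ability -> UnionMember
  P5: Income <- Region -> UnionMember
Condition 1 (no descendant of Income in the set): holds — descendants of Income are {Ability, UnionMember}; none are in {Region}.
Condition 2 (every backdoor path blocked by {Region}):
  P1: blocked at fork node Region ∈ conditioning set.
  P2: blocked at fork node Region ∈ conditioning set.
  P3: blocked at fork node Region ∈ conditioning set.
  P4: blocked at fork node Region ∈ conditioning set.
  P5: blocked at fork node Region ∈ conditioning set.
{Region} satisfies the backdoor criterion.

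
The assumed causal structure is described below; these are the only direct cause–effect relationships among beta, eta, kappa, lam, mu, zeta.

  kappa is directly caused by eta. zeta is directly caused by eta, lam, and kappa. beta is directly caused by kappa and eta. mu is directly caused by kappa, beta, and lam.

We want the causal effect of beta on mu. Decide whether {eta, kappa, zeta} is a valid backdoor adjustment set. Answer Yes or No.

Yes

Backdoor paths from beta to mu (paths whose first edge points into beta):
  P1: beta <- eta -> kappa -> zeta <- lam -> mu
  P2: beta <- eta -> kappa -> mu
  P3: beta <- eta -> zeta <- kappa -> mu
  P4: beta <- eta -> zeta <- lam -> mu
  P5: beta <- kappa <- eta -> zeta <- lam -> mu
  P6: beta <- kappa -> zeta <- lam -> mu
  P7: beta <- kappa -> mu
Condition 1 (no descendant of beta in the set): holds — descendants of beta are {mu}; none are in {eta, kappa, zeta}.
Condition 2 (every backdoor path blocked by {eta, kappa, zeta}):
  P1: blocked at fork node eta ∈ conditioning set.
  P2: blocked at fork node eta ∈ conditioning set.
  P3: blocked at fork node eta ∈ conditioning set.
  P4: blocked at fork node eta ∈ conditioning set.
  P5: blocked at chain node kappa ∈ conditioning set.
  P6: blocked at fork node kappa ∈ conditioning set.
  P7: blocked at fork node kappa ∈ conditioning set.
{eta, kappa, zeta} satisfies the backdoor criterion.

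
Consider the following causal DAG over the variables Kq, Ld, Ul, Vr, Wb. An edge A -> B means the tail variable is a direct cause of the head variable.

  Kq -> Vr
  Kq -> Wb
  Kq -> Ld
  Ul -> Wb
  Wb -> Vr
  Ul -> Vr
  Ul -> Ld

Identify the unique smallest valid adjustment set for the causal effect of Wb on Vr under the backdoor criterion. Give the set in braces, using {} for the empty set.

Variables eligible for adjustment (non-descendants of Wb, excluding Wb and Vr): {Kq, Ld, Ul}.
Backdoor paths from Wb to Vr:
  P1: Wb <- Ul -> Ld <- Kq -> Vr
  P2: Wb <- Ul -> Vr
  P3: Wb <- Kq -> Ld <- Ul -> Vr
  P4: Wb <- Kq -> Vr
The empty set is not sufficient: P2 (Wb <- Ul -> Vr) has no collider blocking it and no conditioned non-collider, so it is open.
Try {Kq, Ul}:
  P1: blocked at fork node Ul ∈ conditioning set.
  P2: blocked at fork node Ul ∈ conditioning set.
  P3: blocked at fork node Kq ∈ conditioning set.
  P4: blocked at fork node Kq ∈ conditioning set.
{Kq, Ul} contains no descendant of Wb and blocks every backdoor path.
Every element of {Kq, Ul} is needed (dropping Kq leaves P4 open; dropping Ul leaves P2 open), so no proper subset is valid.
Among all size-2 subsets of the eligible variables, only {Kq, Ul} blocks every backdoor path, so it is the unique smallest valid adjustment set.

{Kq, Ul}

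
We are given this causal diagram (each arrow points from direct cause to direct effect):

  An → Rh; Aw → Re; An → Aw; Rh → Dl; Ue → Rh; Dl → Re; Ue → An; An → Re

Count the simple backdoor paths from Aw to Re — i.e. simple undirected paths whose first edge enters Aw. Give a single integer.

A backdoor path from Aw to Re is any simple undirected path whose first edge points into Aw (i.e. leaves Aw via a parent).
Parents of Aw: {An}.
Enumerating:
  P1: Aw <- An <- Ue -> Rh -> Dl -> Re
  P2: Aw <- An -> Rh -> Dl -> Re
  P3: Aw <- An -> Re
That exhausts the simple backdoor paths. Count: 3.

3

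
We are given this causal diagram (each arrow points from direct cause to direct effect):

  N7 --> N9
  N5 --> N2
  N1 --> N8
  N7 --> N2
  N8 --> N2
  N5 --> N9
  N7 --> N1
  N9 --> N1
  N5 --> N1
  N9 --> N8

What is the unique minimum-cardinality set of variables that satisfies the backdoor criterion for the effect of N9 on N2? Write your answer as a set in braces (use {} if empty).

{N5, N7}

Variables eligible for adjustment (non-descendants of N9, excluding N9 and N2): {N5, N7}.
Backdoor paths from N9 to N2:
  P1: N9 <- N7 -> N1 <- N5 -> N2
  P2: N9 <- N7 -> N1 -> N8 -> N2
  P3: N9 <- N7 -> N2
  P4: N9 <- N5 -> N1 <- N7 -> N2
  P5: N9 <- N5 -> N1 -> N8 -> N2
  P6: N9 <- N5 -> N2
The empty set is not sufficient: P2 (N9 <- N7 -> N1 -> N8 -> N2) has no collider blocking it and no conditioned non-collider, so it is open.
Try {N5, N7}:
  P1: blocked at fork node N7 ∈ conditioning set.
  P2: blocked at fork node N7 ∈ conditioning set.
  P3: blocked at fork node N7 ∈ conditioning set.
  P4: blocked at fork node N5 ∈ conditioning set.
  P5: blocked at fork node N5 ∈ conditioning set.
  P6: blocked at fork node N5 ∈ conditioning set.
{N5, N7} contains no descendant of N9 and blocks every backdoor path.
Every element of {N5, N7} is needed (dropping N5 leaves P5 open; dropping N7 leaves P2 open), so no proper subset is valid.
Among all size-2 subsets of the eligible variables, only {N5, N7} blocks every backdoor path, so it is the unique smallest valid adjustment set.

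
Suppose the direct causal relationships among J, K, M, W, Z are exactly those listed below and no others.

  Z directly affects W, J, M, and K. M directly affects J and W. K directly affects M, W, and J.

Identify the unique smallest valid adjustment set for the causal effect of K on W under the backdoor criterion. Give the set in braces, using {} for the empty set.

Variables eligible for adjustment (non-descendants of K, excluding K and W): {Z}.
Backdoor paths from K to W:
  P1: K <- Z -> M -> W
  P2: K <- Z -> J <- M -> W
  P3: K <- Z -> W
The empty set is not sufficient: P1 (K <- Z -> M -> W) has no collider blocking it and no conditioned non-collider, so it is open.
Try {Z}:
  P1: blocked at fork node Z ∈ conditioning set.
  P2: blocked at fork node Z ∈ conditioning set.
  P3: blocked at fork node Z ∈ conditioning set.
{Z} contains no descendant of K and blocks every backdoor path.
{Z} is the unique smallest valid adjustment set.

{Z}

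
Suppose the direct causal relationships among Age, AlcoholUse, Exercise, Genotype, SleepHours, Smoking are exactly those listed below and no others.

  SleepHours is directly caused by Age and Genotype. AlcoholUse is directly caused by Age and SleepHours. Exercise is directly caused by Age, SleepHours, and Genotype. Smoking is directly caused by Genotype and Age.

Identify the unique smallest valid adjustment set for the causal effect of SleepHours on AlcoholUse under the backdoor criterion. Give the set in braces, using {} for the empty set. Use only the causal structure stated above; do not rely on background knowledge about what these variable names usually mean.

{Age}

Variables eligible for adjustment (non-descendants of SleepHours, excluding SleepHours and AlcoholUse): {Age, Genotype, Smoking}.
Backdoor paths from SleepHours to AlcoholUse:
  P1: SleepHours <- Genotype -> Exercise <- Age -> AlcoholUse
  P2: SleepHours <- Genotype -> Smoking <- Age -> AlcoholUse
  P3: SleepHours <- Age -> AlcoholUse
The empty set is not sufficient: P3 (SleepHours <- Age -> AlcoholUse) has no collider blocking it and no conditioned non-collider, so it is open.
Try {Age}:
  P1: blocked at collider Exercise (neither it nor any descendant is in the conditioning set).
  P2: blocked at collider Smoking (neither it nor any descendant is in the conditioning set).
  P3: blocked at fork node Age ∈ conditioning set.
{Age} contains no descendant of SleepHours and blocks every backdoor path.
No other singleton works — e.g. {Genotype} leaves P3 open — so {Age} is the unique smallest valid adjustment set.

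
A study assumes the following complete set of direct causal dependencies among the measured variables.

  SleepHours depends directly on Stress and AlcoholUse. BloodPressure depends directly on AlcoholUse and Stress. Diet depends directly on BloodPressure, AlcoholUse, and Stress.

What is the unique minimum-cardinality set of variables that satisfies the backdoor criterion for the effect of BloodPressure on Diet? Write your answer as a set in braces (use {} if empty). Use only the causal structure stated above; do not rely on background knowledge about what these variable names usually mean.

{AlcoholUse, Stress}

Variables eligible for adjustment (non-descendants of BloodPressure, excluding BloodPressure and Diet): {AlcoholUse, SleepHours, Stress}.
Backdoor paths from BloodPressure to Diet:
  P1: BloodPressure <- AlcoholUse -> SleepHours <- Stress -> Diet
  P2: BloodPressure <- AlcoholUse -> Diet
  P3: BloodPressure <- Stress -> SleepHours <- AlcoholUse -> Diet
  P4: BloodPressure <- Stress -> Diet
The empty set is not sufficient: P2 (BloodPressure <- AlcoholUse -> Diet) has no collider blocking it and no conditioned non-collider, so it is open.
Try {AlcoholUse, Stress}:
  P1: blocked at fork node AlcoholUse ∈ conditioning set.
  P2: blocked at fork node AlcoholUse ∈ conditioning set.
  P3: blocked at fork node Stress ∈ conditioning set.
  P4: blocked at fork node Stress ∈ conditioning set.
{AlcoholUse, Stress} contains no descendant of BloodPressure and blocks every backdoor path.
Every element of {AlcoholUse, Stress} is needed (dropping AlcoholUse leaves P2 open; dropping Stress leaves P4 open), so no proper subset is valid.
Among all size-2 subsets of the eligible variables, only {AlcoholUse, Stress} blocks every backdoor path, so it is the unique smallest valid adjustment set.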